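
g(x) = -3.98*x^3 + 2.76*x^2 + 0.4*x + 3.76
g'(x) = -11.94*x^2 + 5.52*x + 0.4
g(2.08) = -19.28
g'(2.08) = -39.78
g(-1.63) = 27.68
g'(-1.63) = -40.32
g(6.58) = -1007.97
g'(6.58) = -480.24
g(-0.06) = 3.75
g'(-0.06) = 0.03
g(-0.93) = 8.98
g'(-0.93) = -15.06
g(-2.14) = 54.55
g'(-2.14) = -66.09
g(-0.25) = 3.89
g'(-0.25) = -1.73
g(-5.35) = 690.08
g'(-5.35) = -370.88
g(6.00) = -754.16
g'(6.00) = -396.32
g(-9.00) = 3125.14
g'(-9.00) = -1016.42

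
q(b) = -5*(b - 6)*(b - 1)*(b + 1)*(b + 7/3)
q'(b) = -5*(b - 6)*(b - 1)*(b + 1) - 5*(b - 6)*(b - 1)*(b + 7/3) - 5*(b - 6)*(b + 1)*(b + 7/3) - 5*(b - 1)*(b + 1)*(b + 7/3)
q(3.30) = 752.13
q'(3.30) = 356.88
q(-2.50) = -37.19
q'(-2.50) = 262.92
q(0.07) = -70.91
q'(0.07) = -7.57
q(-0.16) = -65.23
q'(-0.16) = -40.84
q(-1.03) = 2.79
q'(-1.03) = -92.63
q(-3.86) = -1046.15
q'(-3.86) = 1372.39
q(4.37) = 988.67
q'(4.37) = 18.43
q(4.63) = 974.82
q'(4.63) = -129.86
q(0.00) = -70.00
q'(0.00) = -18.33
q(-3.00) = -240.00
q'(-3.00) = 566.67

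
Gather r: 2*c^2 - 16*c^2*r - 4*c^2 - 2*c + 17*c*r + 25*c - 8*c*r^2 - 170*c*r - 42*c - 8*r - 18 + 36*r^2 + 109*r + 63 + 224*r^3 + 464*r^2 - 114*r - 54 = -2*c^2 - 19*c + 224*r^3 + r^2*(500 - 8*c) + r*(-16*c^2 - 153*c - 13) - 9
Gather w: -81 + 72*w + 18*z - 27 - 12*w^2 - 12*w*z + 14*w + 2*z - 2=-12*w^2 + w*(86 - 12*z) + 20*z - 110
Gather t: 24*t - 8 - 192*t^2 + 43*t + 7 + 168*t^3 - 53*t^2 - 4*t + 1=168*t^3 - 245*t^2 + 63*t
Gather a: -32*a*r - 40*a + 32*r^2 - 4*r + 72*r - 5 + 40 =a*(-32*r - 40) + 32*r^2 + 68*r + 35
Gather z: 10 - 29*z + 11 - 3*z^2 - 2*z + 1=-3*z^2 - 31*z + 22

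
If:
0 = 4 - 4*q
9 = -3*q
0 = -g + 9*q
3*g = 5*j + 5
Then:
No Solution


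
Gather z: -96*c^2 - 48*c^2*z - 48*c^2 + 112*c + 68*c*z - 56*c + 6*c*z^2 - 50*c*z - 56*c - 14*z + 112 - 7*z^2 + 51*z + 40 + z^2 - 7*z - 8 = -144*c^2 + z^2*(6*c - 6) + z*(-48*c^2 + 18*c + 30) + 144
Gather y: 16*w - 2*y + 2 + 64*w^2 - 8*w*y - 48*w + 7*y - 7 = 64*w^2 - 32*w + y*(5 - 8*w) - 5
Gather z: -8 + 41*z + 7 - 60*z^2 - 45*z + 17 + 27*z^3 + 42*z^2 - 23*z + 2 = 27*z^3 - 18*z^2 - 27*z + 18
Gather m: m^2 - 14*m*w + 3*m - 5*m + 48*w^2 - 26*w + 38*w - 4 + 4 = m^2 + m*(-14*w - 2) + 48*w^2 + 12*w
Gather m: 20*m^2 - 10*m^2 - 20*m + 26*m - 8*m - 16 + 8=10*m^2 - 2*m - 8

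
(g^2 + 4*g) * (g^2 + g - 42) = g^4 + 5*g^3 - 38*g^2 - 168*g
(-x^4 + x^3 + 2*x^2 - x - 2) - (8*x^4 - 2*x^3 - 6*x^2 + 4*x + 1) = -9*x^4 + 3*x^3 + 8*x^2 - 5*x - 3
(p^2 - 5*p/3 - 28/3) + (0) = p^2 - 5*p/3 - 28/3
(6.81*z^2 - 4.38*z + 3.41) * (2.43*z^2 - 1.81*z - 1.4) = 16.5483*z^4 - 22.9695*z^3 + 6.6801*z^2 - 0.0401000000000007*z - 4.774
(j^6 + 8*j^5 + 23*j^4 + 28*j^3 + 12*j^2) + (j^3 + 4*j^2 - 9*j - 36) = j^6 + 8*j^5 + 23*j^4 + 29*j^3 + 16*j^2 - 9*j - 36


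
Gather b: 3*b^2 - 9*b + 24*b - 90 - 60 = 3*b^2 + 15*b - 150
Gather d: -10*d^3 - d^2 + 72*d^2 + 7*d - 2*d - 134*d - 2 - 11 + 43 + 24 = -10*d^3 + 71*d^2 - 129*d + 54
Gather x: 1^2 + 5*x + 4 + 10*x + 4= 15*x + 9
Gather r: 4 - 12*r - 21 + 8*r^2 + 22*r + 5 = 8*r^2 + 10*r - 12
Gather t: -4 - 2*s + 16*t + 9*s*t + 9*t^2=-2*s + 9*t^2 + t*(9*s + 16) - 4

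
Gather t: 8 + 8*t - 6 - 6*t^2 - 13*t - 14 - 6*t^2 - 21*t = -12*t^2 - 26*t - 12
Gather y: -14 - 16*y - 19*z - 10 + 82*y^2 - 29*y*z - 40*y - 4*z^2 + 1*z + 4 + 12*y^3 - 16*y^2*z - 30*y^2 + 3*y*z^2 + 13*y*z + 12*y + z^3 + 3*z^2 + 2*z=12*y^3 + y^2*(52 - 16*z) + y*(3*z^2 - 16*z - 44) + z^3 - z^2 - 16*z - 20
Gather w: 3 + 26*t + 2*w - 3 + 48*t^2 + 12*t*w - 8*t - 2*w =48*t^2 + 12*t*w + 18*t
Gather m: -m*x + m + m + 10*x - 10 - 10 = m*(2 - x) + 10*x - 20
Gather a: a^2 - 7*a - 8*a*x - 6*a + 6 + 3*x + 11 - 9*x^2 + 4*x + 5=a^2 + a*(-8*x - 13) - 9*x^2 + 7*x + 22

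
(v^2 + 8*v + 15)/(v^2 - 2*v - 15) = (v + 5)/(v - 5)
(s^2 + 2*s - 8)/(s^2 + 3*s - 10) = (s + 4)/(s + 5)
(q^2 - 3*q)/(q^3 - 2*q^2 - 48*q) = (3 - q)/(-q^2 + 2*q + 48)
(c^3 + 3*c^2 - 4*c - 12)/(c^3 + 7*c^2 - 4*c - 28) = (c + 3)/(c + 7)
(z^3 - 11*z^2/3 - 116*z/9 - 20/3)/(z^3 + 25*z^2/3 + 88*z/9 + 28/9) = (3*z^2 - 13*z - 30)/(3*z^2 + 23*z + 14)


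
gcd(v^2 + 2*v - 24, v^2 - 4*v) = v - 4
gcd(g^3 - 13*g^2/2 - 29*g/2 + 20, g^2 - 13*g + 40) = g - 8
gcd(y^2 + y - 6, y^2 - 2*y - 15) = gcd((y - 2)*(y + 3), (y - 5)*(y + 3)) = y + 3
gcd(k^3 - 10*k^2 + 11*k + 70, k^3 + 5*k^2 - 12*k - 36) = k + 2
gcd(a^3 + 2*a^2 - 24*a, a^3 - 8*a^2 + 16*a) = a^2 - 4*a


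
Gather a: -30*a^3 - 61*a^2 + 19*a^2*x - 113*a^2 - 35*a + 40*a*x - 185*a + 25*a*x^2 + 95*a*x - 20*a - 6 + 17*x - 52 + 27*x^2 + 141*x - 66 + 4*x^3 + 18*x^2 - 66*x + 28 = -30*a^3 + a^2*(19*x - 174) + a*(25*x^2 + 135*x - 240) + 4*x^3 + 45*x^2 + 92*x - 96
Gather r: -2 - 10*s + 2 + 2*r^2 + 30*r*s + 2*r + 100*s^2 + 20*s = 2*r^2 + r*(30*s + 2) + 100*s^2 + 10*s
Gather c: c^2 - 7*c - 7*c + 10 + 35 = c^2 - 14*c + 45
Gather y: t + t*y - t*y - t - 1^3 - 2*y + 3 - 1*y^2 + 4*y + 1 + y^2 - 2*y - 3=0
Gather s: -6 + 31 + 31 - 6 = 50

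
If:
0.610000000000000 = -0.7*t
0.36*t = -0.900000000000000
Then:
No Solution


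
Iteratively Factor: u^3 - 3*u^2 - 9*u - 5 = (u - 5)*(u^2 + 2*u + 1) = (u - 5)*(u + 1)*(u + 1)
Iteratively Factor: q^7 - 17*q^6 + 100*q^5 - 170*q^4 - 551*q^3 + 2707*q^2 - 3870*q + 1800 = (q - 5)*(q^6 - 12*q^5 + 40*q^4 + 30*q^3 - 401*q^2 + 702*q - 360) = (q - 5)*(q - 3)*(q^5 - 9*q^4 + 13*q^3 + 69*q^2 - 194*q + 120) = (q - 5)*(q - 3)*(q + 3)*(q^4 - 12*q^3 + 49*q^2 - 78*q + 40) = (q - 5)*(q - 3)*(q - 2)*(q + 3)*(q^3 - 10*q^2 + 29*q - 20) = (q - 5)*(q - 3)*(q - 2)*(q - 1)*(q + 3)*(q^2 - 9*q + 20) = (q - 5)^2*(q - 3)*(q - 2)*(q - 1)*(q + 3)*(q - 4)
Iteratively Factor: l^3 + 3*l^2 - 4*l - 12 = (l + 2)*(l^2 + l - 6) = (l - 2)*(l + 2)*(l + 3)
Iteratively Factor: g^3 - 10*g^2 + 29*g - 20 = (g - 4)*(g^2 - 6*g + 5) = (g - 4)*(g - 1)*(g - 5)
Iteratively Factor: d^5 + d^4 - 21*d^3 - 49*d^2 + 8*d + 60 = (d - 5)*(d^4 + 6*d^3 + 9*d^2 - 4*d - 12) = (d - 5)*(d - 1)*(d^3 + 7*d^2 + 16*d + 12) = (d - 5)*(d - 1)*(d + 3)*(d^2 + 4*d + 4) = (d - 5)*(d - 1)*(d + 2)*(d + 3)*(d + 2)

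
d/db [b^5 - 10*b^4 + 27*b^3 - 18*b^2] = b*(5*b^3 - 40*b^2 + 81*b - 36)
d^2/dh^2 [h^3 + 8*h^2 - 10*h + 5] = 6*h + 16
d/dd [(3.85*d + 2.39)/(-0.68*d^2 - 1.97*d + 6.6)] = (2.618*d^2 + 3.2504*d + 30.1183)/(0.4624*d^4 + 2.6792*d^3 - 5.0951*d^2 - 26.004*d + 43.56)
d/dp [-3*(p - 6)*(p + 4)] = 6 - 6*p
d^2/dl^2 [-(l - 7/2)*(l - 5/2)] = -2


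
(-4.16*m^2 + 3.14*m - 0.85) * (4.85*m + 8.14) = -20.176*m^3 - 18.6334*m^2 + 21.4371*m - 6.919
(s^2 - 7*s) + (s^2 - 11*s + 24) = 2*s^2 - 18*s + 24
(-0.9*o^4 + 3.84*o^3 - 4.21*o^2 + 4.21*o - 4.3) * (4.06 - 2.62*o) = 2.358*o^5 - 13.7148*o^4 + 26.6206*o^3 - 28.1228*o^2 + 28.3586*o - 17.458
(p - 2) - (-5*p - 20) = 6*p + 18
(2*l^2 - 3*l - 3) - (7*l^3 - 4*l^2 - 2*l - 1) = -7*l^3 + 6*l^2 - l - 2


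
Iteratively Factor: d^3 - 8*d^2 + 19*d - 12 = (d - 1)*(d^2 - 7*d + 12) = (d - 4)*(d - 1)*(d - 3)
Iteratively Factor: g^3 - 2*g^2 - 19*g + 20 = (g - 1)*(g^2 - g - 20) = (g - 5)*(g - 1)*(g + 4)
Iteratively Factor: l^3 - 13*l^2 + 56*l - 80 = (l - 5)*(l^2 - 8*l + 16) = (l - 5)*(l - 4)*(l - 4)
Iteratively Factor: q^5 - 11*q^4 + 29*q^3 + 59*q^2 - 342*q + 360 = (q - 5)*(q^4 - 6*q^3 - q^2 + 54*q - 72) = (q - 5)*(q - 2)*(q^3 - 4*q^2 - 9*q + 36) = (q - 5)*(q - 4)*(q - 2)*(q^2 - 9) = (q - 5)*(q - 4)*(q - 3)*(q - 2)*(q + 3)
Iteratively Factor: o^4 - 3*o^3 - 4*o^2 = (o)*(o^3 - 3*o^2 - 4*o) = o^2*(o^2 - 3*o - 4) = o^2*(o - 4)*(o + 1)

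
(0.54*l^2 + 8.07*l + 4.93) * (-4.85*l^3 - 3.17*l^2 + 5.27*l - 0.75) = -2.619*l^5 - 40.8513*l^4 - 46.6466*l^3 + 26.4958*l^2 + 19.9286*l - 3.6975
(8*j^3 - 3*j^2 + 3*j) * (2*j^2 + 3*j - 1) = 16*j^5 + 18*j^4 - 11*j^3 + 12*j^2 - 3*j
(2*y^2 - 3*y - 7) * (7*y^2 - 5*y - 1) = 14*y^4 - 31*y^3 - 36*y^2 + 38*y + 7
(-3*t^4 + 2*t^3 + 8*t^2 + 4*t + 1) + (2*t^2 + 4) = -3*t^4 + 2*t^3 + 10*t^2 + 4*t + 5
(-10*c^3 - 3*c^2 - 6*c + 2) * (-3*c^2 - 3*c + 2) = 30*c^5 + 39*c^4 + 7*c^3 + 6*c^2 - 18*c + 4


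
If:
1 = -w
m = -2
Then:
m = -2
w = -1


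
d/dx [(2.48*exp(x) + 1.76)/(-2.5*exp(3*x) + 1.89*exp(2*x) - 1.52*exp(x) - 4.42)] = (12.4*exp(3*x) + 8.5128*exp(2*x) - 6.6528*exp(x) - 8.2864)*exp(x)/(6.25*exp(6*x) - 9.45*exp(5*x) + 11.1721*exp(4*x) + 16.3544*exp(3*x) - 14.3972*exp(2*x) + 13.4368*exp(x) + 19.5364)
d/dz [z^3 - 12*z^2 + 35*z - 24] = 3*z^2 - 24*z + 35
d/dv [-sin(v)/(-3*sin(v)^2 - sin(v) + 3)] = 3*(cos(v)^2 - 2)*cos(v)/(sin(v) - 3*cos(v)^2)^2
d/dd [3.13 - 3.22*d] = -3.22000000000000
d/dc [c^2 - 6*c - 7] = 2*c - 6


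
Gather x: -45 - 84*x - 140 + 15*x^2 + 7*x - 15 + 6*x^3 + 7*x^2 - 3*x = 6*x^3 + 22*x^2 - 80*x - 200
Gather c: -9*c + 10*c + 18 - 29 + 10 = c - 1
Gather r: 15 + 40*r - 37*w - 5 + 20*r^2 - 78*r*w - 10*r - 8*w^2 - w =20*r^2 + r*(30 - 78*w) - 8*w^2 - 38*w + 10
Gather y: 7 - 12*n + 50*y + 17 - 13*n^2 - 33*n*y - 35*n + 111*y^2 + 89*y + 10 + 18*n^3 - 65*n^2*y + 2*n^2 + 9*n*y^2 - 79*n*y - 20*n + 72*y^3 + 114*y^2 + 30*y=18*n^3 - 11*n^2 - 67*n + 72*y^3 + y^2*(9*n + 225) + y*(-65*n^2 - 112*n + 169) + 34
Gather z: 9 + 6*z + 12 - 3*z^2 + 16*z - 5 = -3*z^2 + 22*z + 16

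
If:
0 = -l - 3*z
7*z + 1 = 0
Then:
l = 3/7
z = -1/7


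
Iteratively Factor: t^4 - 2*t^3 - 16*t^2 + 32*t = (t + 4)*(t^3 - 6*t^2 + 8*t) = t*(t + 4)*(t^2 - 6*t + 8) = t*(t - 2)*(t + 4)*(t - 4)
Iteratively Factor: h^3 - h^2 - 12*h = (h + 3)*(h^2 - 4*h) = (h - 4)*(h + 3)*(h)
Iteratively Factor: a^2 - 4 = (a + 2)*(a - 2)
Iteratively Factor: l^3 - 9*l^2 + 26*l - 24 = (l - 4)*(l^2 - 5*l + 6) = (l - 4)*(l - 3)*(l - 2)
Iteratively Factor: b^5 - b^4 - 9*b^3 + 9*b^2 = (b)*(b^4 - b^3 - 9*b^2 + 9*b) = b^2*(b^3 - b^2 - 9*b + 9) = b^2*(b - 3)*(b^2 + 2*b - 3) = b^2*(b - 3)*(b + 3)*(b - 1)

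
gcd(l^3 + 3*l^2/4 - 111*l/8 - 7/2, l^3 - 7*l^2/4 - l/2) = l + 1/4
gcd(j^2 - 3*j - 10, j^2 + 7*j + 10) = j + 2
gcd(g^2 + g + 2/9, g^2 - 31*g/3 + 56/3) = 1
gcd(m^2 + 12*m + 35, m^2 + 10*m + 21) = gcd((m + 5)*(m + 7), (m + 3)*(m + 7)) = m + 7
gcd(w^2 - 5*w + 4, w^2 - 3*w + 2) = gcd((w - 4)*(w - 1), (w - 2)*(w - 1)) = w - 1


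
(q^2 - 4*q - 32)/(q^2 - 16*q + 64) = (q + 4)/(q - 8)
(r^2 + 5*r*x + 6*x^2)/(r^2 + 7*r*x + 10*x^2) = (r + 3*x)/(r + 5*x)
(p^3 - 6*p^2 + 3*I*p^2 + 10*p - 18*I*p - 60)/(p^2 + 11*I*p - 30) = (p^2 - 2*p*(3 + I) + 12*I)/(p + 6*I)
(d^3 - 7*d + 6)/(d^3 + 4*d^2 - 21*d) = (d^3 - 7*d + 6)/(d*(d^2 + 4*d - 21))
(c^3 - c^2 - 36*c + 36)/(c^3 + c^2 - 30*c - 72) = (c^2 + 5*c - 6)/(c^2 + 7*c + 12)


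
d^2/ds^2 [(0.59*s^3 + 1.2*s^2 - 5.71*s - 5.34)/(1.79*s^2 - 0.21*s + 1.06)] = (1.77635683940025e-15*s^5 + 7.105427357601e-15*s^4 - 37.875556*s^3 - 117.108648*s^2 + 81.026304*s + 19.947792)/(5.735339*s^6 - 2.018583*s^5 + 10.425855*s^4 - 2.399985*s^3 + 6.17397*s^2 - 0.707868*s + 1.191016)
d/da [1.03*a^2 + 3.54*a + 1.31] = 2.06*a + 3.54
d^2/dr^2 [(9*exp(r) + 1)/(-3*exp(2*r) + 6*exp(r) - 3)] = (-9*exp(2*r) - 40*exp(r) - 11)*exp(r)/(3*(exp(4*r) - 4*exp(3*r) + 6*exp(2*r) - 4*exp(r) + 1))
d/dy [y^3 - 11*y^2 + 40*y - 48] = 3*y^2 - 22*y + 40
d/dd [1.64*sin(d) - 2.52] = 1.64*cos(d)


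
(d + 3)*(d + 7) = d^2 + 10*d + 21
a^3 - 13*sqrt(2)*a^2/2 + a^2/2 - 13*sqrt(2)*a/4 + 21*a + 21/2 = (a + 1/2)*(a - 7*sqrt(2)/2)*(a - 3*sqrt(2))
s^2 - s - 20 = (s - 5)*(s + 4)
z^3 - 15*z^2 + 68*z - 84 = (z - 7)*(z - 6)*(z - 2)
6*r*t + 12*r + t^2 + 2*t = (6*r + t)*(t + 2)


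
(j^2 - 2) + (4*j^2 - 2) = 5*j^2 - 4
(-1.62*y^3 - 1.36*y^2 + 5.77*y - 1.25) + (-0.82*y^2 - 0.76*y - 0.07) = -1.62*y^3 - 2.18*y^2 + 5.01*y - 1.32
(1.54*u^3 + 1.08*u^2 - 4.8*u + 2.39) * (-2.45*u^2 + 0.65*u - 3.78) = -3.773*u^5 - 1.645*u^4 + 6.6408*u^3 - 13.0579*u^2 + 19.6975*u - 9.0342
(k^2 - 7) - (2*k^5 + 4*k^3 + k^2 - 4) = -2*k^5 - 4*k^3 - 3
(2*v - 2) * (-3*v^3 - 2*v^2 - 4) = -6*v^4 + 2*v^3 + 4*v^2 - 8*v + 8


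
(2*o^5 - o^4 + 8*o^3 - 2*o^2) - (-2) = 2*o^5 - o^4 + 8*o^3 - 2*o^2 + 2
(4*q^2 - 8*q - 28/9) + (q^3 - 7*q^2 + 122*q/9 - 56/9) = q^3 - 3*q^2 + 50*q/9 - 28/3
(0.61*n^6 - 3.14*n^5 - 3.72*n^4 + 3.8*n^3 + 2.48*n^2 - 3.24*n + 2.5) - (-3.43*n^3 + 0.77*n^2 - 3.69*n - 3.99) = 0.61*n^6 - 3.14*n^5 - 3.72*n^4 + 7.23*n^3 + 1.71*n^2 + 0.45*n + 6.49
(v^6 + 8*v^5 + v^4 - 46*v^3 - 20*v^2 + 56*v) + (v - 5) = v^6 + 8*v^5 + v^4 - 46*v^3 - 20*v^2 + 57*v - 5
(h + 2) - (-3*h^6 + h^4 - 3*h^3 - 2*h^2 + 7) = 3*h^6 - h^4 + 3*h^3 + 2*h^2 + h - 5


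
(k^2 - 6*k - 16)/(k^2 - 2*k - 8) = (k - 8)/(k - 4)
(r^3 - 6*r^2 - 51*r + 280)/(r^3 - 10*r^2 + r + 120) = (r + 7)/(r + 3)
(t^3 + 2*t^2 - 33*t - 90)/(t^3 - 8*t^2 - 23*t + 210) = (t + 3)/(t - 7)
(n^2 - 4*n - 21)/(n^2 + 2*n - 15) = (n^2 - 4*n - 21)/(n^2 + 2*n - 15)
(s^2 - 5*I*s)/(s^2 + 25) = s/(s + 5*I)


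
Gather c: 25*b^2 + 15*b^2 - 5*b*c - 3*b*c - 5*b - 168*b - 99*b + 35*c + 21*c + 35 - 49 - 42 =40*b^2 - 272*b + c*(56 - 8*b) - 56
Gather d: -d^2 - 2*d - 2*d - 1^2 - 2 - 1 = -d^2 - 4*d - 4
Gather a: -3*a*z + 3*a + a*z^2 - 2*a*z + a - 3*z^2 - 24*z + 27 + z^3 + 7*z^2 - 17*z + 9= a*(z^2 - 5*z + 4) + z^3 + 4*z^2 - 41*z + 36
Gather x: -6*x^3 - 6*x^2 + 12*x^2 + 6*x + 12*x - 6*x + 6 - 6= -6*x^3 + 6*x^2 + 12*x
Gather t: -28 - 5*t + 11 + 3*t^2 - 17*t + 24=3*t^2 - 22*t + 7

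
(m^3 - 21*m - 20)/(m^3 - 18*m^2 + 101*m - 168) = (m^3 - 21*m - 20)/(m^3 - 18*m^2 + 101*m - 168)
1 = 1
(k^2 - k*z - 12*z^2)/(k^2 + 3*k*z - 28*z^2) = (k + 3*z)/(k + 7*z)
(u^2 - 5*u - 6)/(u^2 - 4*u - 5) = (u - 6)/(u - 5)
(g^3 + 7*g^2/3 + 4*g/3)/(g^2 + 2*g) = (3*g^2 + 7*g + 4)/(3*(g + 2))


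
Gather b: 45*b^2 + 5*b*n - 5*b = 45*b^2 + b*(5*n - 5)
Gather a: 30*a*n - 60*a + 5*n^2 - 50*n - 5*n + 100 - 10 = a*(30*n - 60) + 5*n^2 - 55*n + 90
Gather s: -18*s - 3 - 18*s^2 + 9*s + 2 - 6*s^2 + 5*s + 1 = -24*s^2 - 4*s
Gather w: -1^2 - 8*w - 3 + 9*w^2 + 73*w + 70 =9*w^2 + 65*w + 66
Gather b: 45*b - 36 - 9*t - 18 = 45*b - 9*t - 54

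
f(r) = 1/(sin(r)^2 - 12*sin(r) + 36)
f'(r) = (-2*sin(r)*cos(r) + 12*cos(r))/(sin(r)^2 - 12*sin(r) + 36)^2 = -2*cos(r)/(sin(r) - 6)^3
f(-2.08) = 0.02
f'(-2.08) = -0.00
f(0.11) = 0.03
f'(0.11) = 0.01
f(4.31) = 0.02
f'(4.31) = -0.00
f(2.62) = 0.03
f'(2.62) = -0.01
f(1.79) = 0.04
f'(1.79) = -0.00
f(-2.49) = 0.02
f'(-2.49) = -0.01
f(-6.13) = 0.03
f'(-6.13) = 0.01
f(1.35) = 0.04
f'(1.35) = 0.00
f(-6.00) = 0.03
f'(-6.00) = 0.01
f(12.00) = 0.02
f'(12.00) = 0.01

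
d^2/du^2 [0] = 0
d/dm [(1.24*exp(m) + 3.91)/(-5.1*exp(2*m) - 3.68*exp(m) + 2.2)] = (6.324*exp(2*m) + 39.882*exp(m) + 17.1168)*exp(m)/(26.01*exp(4*m) + 37.536*exp(3*m) - 8.8976*exp(2*m) - 16.192*exp(m) + 4.84)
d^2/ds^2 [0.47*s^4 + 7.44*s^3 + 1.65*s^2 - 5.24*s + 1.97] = 5.64*s^2 + 44.64*s + 3.3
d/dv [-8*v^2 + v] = 1 - 16*v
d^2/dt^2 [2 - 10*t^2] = -20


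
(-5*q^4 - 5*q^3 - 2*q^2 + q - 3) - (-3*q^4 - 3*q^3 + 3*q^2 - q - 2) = -2*q^4 - 2*q^3 - 5*q^2 + 2*q - 1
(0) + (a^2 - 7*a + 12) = a^2 - 7*a + 12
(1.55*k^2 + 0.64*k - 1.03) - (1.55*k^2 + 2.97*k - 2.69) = 1.66 - 2.33*k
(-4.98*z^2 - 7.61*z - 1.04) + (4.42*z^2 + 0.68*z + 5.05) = -0.56*z^2 - 6.93*z + 4.01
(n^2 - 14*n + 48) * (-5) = -5*n^2 + 70*n - 240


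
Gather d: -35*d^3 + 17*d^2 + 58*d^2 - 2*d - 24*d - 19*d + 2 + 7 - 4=-35*d^3 + 75*d^2 - 45*d + 5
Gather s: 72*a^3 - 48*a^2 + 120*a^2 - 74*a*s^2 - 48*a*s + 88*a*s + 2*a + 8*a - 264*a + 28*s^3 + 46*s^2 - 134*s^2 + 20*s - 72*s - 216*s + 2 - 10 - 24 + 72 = 72*a^3 + 72*a^2 - 254*a + 28*s^3 + s^2*(-74*a - 88) + s*(40*a - 268) + 40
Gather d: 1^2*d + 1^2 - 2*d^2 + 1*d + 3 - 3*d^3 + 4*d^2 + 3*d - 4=-3*d^3 + 2*d^2 + 5*d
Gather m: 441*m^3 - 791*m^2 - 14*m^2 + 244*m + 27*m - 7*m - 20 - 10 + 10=441*m^3 - 805*m^2 + 264*m - 20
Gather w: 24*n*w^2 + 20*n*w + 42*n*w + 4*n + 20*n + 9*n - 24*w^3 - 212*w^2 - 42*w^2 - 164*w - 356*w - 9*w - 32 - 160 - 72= 33*n - 24*w^3 + w^2*(24*n - 254) + w*(62*n - 529) - 264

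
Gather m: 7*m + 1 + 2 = 7*m + 3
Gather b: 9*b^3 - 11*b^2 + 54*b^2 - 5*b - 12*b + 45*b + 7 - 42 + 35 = 9*b^3 + 43*b^2 + 28*b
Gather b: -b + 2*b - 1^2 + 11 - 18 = b - 8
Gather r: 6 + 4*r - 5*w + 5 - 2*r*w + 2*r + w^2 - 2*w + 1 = r*(6 - 2*w) + w^2 - 7*w + 12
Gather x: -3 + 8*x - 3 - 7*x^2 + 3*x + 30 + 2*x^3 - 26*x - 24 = 2*x^3 - 7*x^2 - 15*x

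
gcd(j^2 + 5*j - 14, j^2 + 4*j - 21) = j + 7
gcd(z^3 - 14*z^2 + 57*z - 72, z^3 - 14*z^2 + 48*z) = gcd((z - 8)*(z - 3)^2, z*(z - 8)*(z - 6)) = z - 8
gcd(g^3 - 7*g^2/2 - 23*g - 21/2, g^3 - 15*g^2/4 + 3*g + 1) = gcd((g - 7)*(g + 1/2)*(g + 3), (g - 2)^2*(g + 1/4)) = 1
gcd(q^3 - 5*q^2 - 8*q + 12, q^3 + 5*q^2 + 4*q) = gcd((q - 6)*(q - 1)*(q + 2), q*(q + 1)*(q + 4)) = 1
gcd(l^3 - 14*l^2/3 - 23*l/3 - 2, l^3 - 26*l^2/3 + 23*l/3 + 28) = 1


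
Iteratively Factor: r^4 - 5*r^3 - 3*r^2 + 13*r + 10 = (r + 1)*(r^3 - 6*r^2 + 3*r + 10) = (r + 1)^2*(r^2 - 7*r + 10) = (r - 2)*(r + 1)^2*(r - 5)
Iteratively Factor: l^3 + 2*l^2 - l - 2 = (l + 1)*(l^2 + l - 2) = (l + 1)*(l + 2)*(l - 1)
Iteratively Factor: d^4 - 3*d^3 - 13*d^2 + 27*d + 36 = (d - 3)*(d^3 - 13*d - 12) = (d - 3)*(d + 1)*(d^2 - d - 12) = (d - 4)*(d - 3)*(d + 1)*(d + 3)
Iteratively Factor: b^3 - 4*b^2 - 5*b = (b + 1)*(b^2 - 5*b) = b*(b + 1)*(b - 5)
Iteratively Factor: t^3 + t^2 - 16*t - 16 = (t + 4)*(t^2 - 3*t - 4) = (t - 4)*(t + 4)*(t + 1)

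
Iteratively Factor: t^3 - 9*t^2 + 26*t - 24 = (t - 4)*(t^2 - 5*t + 6) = (t - 4)*(t - 3)*(t - 2)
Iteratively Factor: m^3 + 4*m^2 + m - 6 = (m - 1)*(m^2 + 5*m + 6) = (m - 1)*(m + 3)*(m + 2)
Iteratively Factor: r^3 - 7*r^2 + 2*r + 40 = (r - 5)*(r^2 - 2*r - 8) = (r - 5)*(r - 4)*(r + 2)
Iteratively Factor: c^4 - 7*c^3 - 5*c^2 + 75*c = (c)*(c^3 - 7*c^2 - 5*c + 75) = c*(c - 5)*(c^2 - 2*c - 15) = c*(c - 5)^2*(c + 3)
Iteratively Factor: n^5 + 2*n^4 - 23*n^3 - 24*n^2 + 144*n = (n)*(n^4 + 2*n^3 - 23*n^2 - 24*n + 144) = n*(n + 4)*(n^3 - 2*n^2 - 15*n + 36) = n*(n - 3)*(n + 4)*(n^2 + n - 12) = n*(n - 3)^2*(n + 4)*(n + 4)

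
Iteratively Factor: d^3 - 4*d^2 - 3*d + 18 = (d - 3)*(d^2 - d - 6) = (d - 3)*(d + 2)*(d - 3)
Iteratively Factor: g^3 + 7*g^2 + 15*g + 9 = (g + 3)*(g^2 + 4*g + 3) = (g + 1)*(g + 3)*(g + 3)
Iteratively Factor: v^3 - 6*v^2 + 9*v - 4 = (v - 1)*(v^2 - 5*v + 4) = (v - 1)^2*(v - 4)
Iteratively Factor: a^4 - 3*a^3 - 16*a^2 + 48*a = (a)*(a^3 - 3*a^2 - 16*a + 48) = a*(a - 4)*(a^2 + a - 12) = a*(a - 4)*(a - 3)*(a + 4)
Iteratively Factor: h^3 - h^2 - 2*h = (h - 2)*(h^2 + h) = (h - 2)*(h + 1)*(h)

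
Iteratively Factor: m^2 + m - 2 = (m + 2)*(m - 1)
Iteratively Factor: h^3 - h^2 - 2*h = (h)*(h^2 - h - 2) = h*(h + 1)*(h - 2)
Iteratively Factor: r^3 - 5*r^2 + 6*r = (r - 2)*(r^2 - 3*r) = (r - 3)*(r - 2)*(r)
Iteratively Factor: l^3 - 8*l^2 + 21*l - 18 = (l - 3)*(l^2 - 5*l + 6) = (l - 3)*(l - 2)*(l - 3)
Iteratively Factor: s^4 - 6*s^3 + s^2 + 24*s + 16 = (s + 1)*(s^3 - 7*s^2 + 8*s + 16) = (s + 1)^2*(s^2 - 8*s + 16) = (s - 4)*(s + 1)^2*(s - 4)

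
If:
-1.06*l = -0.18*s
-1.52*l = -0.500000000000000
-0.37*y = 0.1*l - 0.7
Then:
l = 0.33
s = 1.94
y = 1.80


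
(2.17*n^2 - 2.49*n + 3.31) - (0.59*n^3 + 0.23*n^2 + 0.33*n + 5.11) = -0.59*n^3 + 1.94*n^2 - 2.82*n - 1.8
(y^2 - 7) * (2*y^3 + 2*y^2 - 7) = 2*y^5 + 2*y^4 - 14*y^3 - 21*y^2 + 49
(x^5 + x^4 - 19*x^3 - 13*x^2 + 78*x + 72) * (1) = x^5 + x^4 - 19*x^3 - 13*x^2 + 78*x + 72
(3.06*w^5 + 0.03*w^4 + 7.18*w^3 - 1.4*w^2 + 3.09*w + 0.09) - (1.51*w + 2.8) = 3.06*w^5 + 0.03*w^4 + 7.18*w^3 - 1.4*w^2 + 1.58*w - 2.71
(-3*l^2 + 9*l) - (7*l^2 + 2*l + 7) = -10*l^2 + 7*l - 7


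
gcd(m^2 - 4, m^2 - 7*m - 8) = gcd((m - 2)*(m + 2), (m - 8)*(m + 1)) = 1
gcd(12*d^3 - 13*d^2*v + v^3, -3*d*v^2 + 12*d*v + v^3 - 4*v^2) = -3*d + v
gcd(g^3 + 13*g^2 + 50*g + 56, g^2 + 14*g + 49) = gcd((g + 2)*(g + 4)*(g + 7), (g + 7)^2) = g + 7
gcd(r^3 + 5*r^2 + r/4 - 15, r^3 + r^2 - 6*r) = 1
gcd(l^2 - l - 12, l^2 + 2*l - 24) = l - 4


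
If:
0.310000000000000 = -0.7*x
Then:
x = -0.44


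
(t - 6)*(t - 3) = t^2 - 9*t + 18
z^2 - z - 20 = (z - 5)*(z + 4)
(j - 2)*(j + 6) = j^2 + 4*j - 12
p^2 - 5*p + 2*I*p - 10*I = (p - 5)*(p + 2*I)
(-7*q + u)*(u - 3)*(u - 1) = -7*q*u^2 + 28*q*u - 21*q + u^3 - 4*u^2 + 3*u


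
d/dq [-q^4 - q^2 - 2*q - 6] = -4*q^3 - 2*q - 2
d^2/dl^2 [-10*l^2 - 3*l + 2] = -20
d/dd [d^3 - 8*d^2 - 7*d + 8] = 3*d^2 - 16*d - 7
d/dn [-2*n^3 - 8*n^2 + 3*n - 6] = -6*n^2 - 16*n + 3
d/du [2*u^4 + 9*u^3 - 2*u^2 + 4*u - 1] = 8*u^3 + 27*u^2 - 4*u + 4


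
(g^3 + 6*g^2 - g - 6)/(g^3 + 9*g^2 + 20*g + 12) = (g - 1)/(g + 2)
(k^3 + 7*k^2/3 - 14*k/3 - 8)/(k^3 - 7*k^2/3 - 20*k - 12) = (3*k^2 - 2*k - 8)/(3*k^2 - 16*k - 12)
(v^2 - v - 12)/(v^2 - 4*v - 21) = (v - 4)/(v - 7)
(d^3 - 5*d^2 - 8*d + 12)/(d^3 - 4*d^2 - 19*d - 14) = (d^2 - 7*d + 6)/(d^2 - 6*d - 7)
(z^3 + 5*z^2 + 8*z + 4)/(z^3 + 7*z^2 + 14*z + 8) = (z + 2)/(z + 4)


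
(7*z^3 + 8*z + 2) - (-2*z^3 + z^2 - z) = 9*z^3 - z^2 + 9*z + 2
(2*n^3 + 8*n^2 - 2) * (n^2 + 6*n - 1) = 2*n^5 + 20*n^4 + 46*n^3 - 10*n^2 - 12*n + 2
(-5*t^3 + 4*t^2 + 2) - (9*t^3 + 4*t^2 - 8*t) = -14*t^3 + 8*t + 2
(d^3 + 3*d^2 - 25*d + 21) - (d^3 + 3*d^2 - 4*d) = 21 - 21*d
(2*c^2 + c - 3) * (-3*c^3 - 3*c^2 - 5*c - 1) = -6*c^5 - 9*c^4 - 4*c^3 + 2*c^2 + 14*c + 3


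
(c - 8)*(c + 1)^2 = c^3 - 6*c^2 - 15*c - 8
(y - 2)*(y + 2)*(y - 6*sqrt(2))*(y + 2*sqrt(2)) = y^4 - 4*sqrt(2)*y^3 - 28*y^2 + 16*sqrt(2)*y + 96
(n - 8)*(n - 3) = n^2 - 11*n + 24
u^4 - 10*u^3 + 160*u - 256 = (u - 8)*(u - 4)*(u - 2)*(u + 4)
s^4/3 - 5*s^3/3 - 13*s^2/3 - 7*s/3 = s*(s/3 + 1/3)*(s - 7)*(s + 1)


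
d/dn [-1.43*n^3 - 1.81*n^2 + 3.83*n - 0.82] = -4.29*n^2 - 3.62*n + 3.83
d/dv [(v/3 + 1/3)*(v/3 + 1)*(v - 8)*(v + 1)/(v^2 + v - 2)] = 2*(v^5 - 7*v^3 + 19*v^2 + 90*v + 65)/(9*(v^4 + 2*v^3 - 3*v^2 - 4*v + 4))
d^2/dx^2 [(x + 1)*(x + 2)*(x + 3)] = 6*x + 12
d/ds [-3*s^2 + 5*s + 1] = 5 - 6*s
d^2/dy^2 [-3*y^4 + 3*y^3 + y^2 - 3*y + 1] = -36*y^2 + 18*y + 2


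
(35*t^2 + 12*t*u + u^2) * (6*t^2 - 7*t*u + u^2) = 210*t^4 - 173*t^3*u - 43*t^2*u^2 + 5*t*u^3 + u^4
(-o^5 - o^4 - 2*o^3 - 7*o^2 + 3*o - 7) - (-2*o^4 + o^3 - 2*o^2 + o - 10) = -o^5 + o^4 - 3*o^3 - 5*o^2 + 2*o + 3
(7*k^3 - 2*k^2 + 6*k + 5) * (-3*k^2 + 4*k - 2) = -21*k^5 + 34*k^4 - 40*k^3 + 13*k^2 + 8*k - 10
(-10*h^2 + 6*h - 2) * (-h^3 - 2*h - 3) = 10*h^5 - 6*h^4 + 22*h^3 + 18*h^2 - 14*h + 6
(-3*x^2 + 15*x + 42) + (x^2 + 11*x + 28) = -2*x^2 + 26*x + 70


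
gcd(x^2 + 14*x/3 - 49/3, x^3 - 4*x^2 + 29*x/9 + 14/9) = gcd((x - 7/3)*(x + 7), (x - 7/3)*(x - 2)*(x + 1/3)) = x - 7/3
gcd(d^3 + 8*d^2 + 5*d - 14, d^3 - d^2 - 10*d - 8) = d + 2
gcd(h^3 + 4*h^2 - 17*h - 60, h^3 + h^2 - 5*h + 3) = h + 3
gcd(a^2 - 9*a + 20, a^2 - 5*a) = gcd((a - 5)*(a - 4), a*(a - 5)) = a - 5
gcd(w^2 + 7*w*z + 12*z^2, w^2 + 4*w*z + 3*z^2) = w + 3*z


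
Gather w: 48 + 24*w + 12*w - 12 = 36*w + 36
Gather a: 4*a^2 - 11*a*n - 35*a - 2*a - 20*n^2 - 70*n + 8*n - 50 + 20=4*a^2 + a*(-11*n - 37) - 20*n^2 - 62*n - 30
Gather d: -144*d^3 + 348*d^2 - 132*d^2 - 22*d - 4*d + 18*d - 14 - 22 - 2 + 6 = -144*d^3 + 216*d^2 - 8*d - 32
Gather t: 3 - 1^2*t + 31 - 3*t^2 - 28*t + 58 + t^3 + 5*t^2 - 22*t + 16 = t^3 + 2*t^2 - 51*t + 108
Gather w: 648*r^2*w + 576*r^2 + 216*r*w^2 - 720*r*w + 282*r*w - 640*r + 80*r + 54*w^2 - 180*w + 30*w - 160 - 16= 576*r^2 - 560*r + w^2*(216*r + 54) + w*(648*r^2 - 438*r - 150) - 176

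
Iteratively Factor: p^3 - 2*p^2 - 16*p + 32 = (p - 4)*(p^2 + 2*p - 8) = (p - 4)*(p - 2)*(p + 4)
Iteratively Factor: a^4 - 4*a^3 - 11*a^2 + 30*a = (a - 5)*(a^3 + a^2 - 6*a) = a*(a - 5)*(a^2 + a - 6) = a*(a - 5)*(a - 2)*(a + 3)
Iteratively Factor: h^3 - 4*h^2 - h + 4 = (h - 4)*(h^2 - 1) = (h - 4)*(h - 1)*(h + 1)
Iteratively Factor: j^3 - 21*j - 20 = (j + 4)*(j^2 - 4*j - 5) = (j - 5)*(j + 4)*(j + 1)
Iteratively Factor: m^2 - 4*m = (m)*(m - 4)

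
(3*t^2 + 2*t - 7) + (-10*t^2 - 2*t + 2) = -7*t^2 - 5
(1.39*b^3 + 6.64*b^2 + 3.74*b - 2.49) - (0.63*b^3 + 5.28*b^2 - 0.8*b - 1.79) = 0.76*b^3 + 1.36*b^2 + 4.54*b - 0.7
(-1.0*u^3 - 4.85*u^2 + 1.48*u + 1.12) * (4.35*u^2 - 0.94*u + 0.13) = -4.35*u^5 - 20.1575*u^4 + 10.867*u^3 + 2.8503*u^2 - 0.8604*u + 0.1456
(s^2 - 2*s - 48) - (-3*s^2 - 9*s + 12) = 4*s^2 + 7*s - 60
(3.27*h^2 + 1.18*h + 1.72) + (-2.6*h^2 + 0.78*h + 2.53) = 0.67*h^2 + 1.96*h + 4.25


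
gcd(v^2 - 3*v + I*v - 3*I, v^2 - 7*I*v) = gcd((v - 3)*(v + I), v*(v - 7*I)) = 1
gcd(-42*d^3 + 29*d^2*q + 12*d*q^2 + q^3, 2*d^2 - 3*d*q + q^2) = -d + q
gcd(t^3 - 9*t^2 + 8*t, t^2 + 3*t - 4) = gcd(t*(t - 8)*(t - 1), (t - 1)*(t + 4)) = t - 1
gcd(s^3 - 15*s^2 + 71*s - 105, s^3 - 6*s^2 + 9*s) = s - 3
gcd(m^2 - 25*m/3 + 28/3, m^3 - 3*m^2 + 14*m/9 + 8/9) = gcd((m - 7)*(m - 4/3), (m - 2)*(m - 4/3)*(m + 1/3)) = m - 4/3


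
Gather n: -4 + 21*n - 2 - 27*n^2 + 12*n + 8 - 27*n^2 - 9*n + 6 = -54*n^2 + 24*n + 8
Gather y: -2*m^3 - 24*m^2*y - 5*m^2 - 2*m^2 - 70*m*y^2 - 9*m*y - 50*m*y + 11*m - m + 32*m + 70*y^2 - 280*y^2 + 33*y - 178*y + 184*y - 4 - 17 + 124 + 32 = -2*m^3 - 7*m^2 + 42*m + y^2*(-70*m - 210) + y*(-24*m^2 - 59*m + 39) + 135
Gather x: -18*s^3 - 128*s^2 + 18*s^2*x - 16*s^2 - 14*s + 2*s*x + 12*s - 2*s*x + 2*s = -18*s^3 + 18*s^2*x - 144*s^2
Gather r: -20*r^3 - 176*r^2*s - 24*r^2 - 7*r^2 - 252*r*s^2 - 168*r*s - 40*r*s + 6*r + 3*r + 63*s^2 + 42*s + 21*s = -20*r^3 + r^2*(-176*s - 31) + r*(-252*s^2 - 208*s + 9) + 63*s^2 + 63*s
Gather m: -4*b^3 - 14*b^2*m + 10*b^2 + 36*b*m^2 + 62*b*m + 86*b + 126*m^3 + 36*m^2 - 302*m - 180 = -4*b^3 + 10*b^2 + 86*b + 126*m^3 + m^2*(36*b + 36) + m*(-14*b^2 + 62*b - 302) - 180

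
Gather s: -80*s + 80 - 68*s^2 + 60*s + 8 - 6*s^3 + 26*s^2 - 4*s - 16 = -6*s^3 - 42*s^2 - 24*s + 72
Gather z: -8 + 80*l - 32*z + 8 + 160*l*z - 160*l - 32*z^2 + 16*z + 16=-80*l - 32*z^2 + z*(160*l - 16) + 16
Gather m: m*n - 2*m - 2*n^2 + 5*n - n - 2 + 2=m*(n - 2) - 2*n^2 + 4*n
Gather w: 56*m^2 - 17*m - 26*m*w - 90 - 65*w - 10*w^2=56*m^2 - 17*m - 10*w^2 + w*(-26*m - 65) - 90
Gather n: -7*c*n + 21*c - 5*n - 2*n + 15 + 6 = 21*c + n*(-7*c - 7) + 21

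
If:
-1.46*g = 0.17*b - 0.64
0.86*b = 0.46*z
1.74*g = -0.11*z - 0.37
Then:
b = -371.46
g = 43.69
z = -694.47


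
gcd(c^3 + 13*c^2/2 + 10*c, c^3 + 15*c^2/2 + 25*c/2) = c^2 + 5*c/2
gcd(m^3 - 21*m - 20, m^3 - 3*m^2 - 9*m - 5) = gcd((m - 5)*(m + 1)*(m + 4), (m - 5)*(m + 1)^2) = m^2 - 4*m - 5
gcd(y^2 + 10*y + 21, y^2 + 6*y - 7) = y + 7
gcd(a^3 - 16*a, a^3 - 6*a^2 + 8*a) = a^2 - 4*a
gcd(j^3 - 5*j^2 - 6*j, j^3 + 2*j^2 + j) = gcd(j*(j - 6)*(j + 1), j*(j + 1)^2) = j^2 + j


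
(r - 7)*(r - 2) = r^2 - 9*r + 14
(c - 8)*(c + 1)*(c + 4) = c^3 - 3*c^2 - 36*c - 32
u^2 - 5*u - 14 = (u - 7)*(u + 2)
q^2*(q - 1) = q^3 - q^2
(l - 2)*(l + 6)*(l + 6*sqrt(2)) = l^3 + 4*l^2 + 6*sqrt(2)*l^2 - 12*l + 24*sqrt(2)*l - 72*sqrt(2)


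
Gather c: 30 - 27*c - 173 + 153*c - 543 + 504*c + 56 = 630*c - 630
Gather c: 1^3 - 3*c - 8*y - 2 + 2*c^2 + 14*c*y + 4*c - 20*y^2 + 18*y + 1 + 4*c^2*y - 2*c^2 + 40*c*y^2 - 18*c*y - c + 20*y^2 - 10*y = 4*c^2*y + c*(40*y^2 - 4*y)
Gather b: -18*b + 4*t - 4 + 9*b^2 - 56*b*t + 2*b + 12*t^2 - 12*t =9*b^2 + b*(-56*t - 16) + 12*t^2 - 8*t - 4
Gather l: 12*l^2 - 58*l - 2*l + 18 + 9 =12*l^2 - 60*l + 27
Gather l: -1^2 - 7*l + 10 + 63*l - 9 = 56*l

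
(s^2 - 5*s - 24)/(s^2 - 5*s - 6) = (-s^2 + 5*s + 24)/(-s^2 + 5*s + 6)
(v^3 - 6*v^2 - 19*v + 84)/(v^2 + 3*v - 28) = (v^3 - 6*v^2 - 19*v + 84)/(v^2 + 3*v - 28)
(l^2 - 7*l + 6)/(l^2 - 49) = (l^2 - 7*l + 6)/(l^2 - 49)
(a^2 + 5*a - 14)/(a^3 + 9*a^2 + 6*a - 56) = 1/(a + 4)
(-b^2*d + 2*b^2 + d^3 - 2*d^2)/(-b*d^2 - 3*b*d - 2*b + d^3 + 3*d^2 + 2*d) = (b*d - 2*b + d^2 - 2*d)/(d^2 + 3*d + 2)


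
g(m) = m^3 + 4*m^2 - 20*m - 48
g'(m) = 3*m^2 + 8*m - 20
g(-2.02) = 0.48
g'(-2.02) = -23.92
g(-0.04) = -47.19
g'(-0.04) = -20.32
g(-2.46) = 10.52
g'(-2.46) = -21.53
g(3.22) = -37.54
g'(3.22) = 36.87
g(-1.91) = -2.18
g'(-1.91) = -24.34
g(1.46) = -65.56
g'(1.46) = -1.93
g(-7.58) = -102.09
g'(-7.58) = 91.73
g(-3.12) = 22.97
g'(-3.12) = -15.76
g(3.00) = -45.00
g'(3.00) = 31.00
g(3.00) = -45.00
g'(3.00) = 31.00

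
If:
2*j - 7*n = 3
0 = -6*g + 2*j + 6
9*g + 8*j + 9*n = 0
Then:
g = 83/95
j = -36/95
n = -51/95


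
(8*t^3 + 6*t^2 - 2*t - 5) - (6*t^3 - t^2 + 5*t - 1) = 2*t^3 + 7*t^2 - 7*t - 4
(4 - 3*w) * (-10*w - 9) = 30*w^2 - 13*w - 36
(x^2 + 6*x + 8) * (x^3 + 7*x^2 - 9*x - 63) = x^5 + 13*x^4 + 41*x^3 - 61*x^2 - 450*x - 504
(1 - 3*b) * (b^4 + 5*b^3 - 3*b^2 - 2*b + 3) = -3*b^5 - 14*b^4 + 14*b^3 + 3*b^2 - 11*b + 3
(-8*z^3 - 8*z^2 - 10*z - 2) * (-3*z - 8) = 24*z^4 + 88*z^3 + 94*z^2 + 86*z + 16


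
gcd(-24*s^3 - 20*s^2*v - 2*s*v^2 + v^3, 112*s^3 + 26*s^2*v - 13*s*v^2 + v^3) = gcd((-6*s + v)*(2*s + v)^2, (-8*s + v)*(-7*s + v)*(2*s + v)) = 2*s + v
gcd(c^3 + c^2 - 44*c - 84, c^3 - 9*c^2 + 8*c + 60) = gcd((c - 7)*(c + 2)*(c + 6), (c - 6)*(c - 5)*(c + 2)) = c + 2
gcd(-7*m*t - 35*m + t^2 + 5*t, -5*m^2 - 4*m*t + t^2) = 1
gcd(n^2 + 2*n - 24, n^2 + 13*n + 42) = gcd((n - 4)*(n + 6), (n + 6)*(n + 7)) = n + 6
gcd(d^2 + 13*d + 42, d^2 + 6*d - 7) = d + 7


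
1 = 1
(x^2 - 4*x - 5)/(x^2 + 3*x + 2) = (x - 5)/(x + 2)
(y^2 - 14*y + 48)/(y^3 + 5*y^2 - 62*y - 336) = (y - 6)/(y^2 + 13*y + 42)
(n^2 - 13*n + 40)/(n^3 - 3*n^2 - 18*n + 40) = (n - 8)/(n^2 + 2*n - 8)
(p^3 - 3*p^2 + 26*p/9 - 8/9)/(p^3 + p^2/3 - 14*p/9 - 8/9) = (3*p^2 - 5*p + 2)/(3*p^2 + 5*p + 2)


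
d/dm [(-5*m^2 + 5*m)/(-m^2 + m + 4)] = 20*(1 - 2*m)/(m^4 - 2*m^3 - 7*m^2 + 8*m + 16)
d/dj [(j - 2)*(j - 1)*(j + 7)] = 3*j^2 + 8*j - 19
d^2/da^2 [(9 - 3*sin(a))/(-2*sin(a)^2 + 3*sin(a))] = 3*(-4*sin(a)^2 + 42*sin(a) - 46 - 45/sin(a) + 108/sin(a)^2 - 54/sin(a)^3)/(2*sin(a) - 3)^3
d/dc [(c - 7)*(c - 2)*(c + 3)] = 3*c^2 - 12*c - 13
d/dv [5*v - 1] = 5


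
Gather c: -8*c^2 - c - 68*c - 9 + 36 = -8*c^2 - 69*c + 27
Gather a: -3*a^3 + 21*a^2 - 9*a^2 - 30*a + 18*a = -3*a^3 + 12*a^2 - 12*a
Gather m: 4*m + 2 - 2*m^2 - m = -2*m^2 + 3*m + 2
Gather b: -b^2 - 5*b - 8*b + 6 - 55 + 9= -b^2 - 13*b - 40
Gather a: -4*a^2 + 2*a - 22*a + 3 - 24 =-4*a^2 - 20*a - 21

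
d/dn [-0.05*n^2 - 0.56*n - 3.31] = -0.1*n - 0.56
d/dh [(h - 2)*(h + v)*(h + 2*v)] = 3*h^2 + 6*h*v - 4*h + 2*v^2 - 6*v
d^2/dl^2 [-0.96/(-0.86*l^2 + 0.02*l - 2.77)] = (-1.420032*l^2 + 0.033024*l + 0.96*(1.72*l - 0.02)*(3.44*l - 0.04) - 4.573824)/(0.86*l^2 - 0.02*l + 2.77)^3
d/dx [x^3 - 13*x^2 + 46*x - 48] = 3*x^2 - 26*x + 46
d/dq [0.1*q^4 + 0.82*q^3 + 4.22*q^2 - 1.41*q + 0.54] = 0.4*q^3 + 2.46*q^2 + 8.44*q - 1.41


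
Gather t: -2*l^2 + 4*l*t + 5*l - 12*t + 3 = -2*l^2 + 5*l + t*(4*l - 12) + 3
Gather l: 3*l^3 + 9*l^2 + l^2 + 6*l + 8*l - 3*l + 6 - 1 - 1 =3*l^3 + 10*l^2 + 11*l + 4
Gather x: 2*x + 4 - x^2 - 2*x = 4 - x^2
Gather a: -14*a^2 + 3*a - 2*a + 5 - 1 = -14*a^2 + a + 4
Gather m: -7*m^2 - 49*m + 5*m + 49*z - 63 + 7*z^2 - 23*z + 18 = -7*m^2 - 44*m + 7*z^2 + 26*z - 45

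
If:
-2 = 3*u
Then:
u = -2/3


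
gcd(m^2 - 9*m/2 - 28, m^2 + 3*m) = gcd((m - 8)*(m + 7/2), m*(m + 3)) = 1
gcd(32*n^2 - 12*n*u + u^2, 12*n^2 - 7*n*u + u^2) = -4*n + u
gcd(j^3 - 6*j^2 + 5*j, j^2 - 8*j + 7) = j - 1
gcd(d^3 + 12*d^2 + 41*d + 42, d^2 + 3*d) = d + 3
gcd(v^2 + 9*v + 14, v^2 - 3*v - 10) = v + 2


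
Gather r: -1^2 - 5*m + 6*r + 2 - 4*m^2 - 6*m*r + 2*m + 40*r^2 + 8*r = -4*m^2 - 3*m + 40*r^2 + r*(14 - 6*m) + 1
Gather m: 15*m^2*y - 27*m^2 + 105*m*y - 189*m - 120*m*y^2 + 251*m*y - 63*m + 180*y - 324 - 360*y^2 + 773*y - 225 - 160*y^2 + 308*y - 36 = m^2*(15*y - 27) + m*(-120*y^2 + 356*y - 252) - 520*y^2 + 1261*y - 585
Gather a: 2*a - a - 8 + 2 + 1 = a - 5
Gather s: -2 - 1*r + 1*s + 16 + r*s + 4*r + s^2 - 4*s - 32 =3*r + s^2 + s*(r - 3) - 18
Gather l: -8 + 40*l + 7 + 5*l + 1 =45*l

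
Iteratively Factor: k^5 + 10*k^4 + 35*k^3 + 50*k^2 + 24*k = (k)*(k^4 + 10*k^3 + 35*k^2 + 50*k + 24) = k*(k + 2)*(k^3 + 8*k^2 + 19*k + 12) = k*(k + 2)*(k + 3)*(k^2 + 5*k + 4) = k*(k + 2)*(k + 3)*(k + 4)*(k + 1)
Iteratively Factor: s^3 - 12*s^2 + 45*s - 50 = (s - 5)*(s^2 - 7*s + 10) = (s - 5)^2*(s - 2)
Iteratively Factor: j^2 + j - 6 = (j - 2)*(j + 3)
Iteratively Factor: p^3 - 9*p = (p - 3)*(p^2 + 3*p) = (p - 3)*(p + 3)*(p)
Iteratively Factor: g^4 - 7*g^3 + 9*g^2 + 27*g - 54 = (g - 3)*(g^3 - 4*g^2 - 3*g + 18) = (g - 3)^2*(g^2 - g - 6) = (g - 3)^3*(g + 2)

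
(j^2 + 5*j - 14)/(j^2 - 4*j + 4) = (j + 7)/(j - 2)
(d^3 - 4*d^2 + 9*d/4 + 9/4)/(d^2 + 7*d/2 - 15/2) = (2*d^2 - 5*d - 3)/(2*(d + 5))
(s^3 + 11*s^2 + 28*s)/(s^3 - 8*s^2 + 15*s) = (s^2 + 11*s + 28)/(s^2 - 8*s + 15)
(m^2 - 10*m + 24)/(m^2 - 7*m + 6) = (m - 4)/(m - 1)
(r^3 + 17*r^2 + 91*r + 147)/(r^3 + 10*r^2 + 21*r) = (r + 7)/r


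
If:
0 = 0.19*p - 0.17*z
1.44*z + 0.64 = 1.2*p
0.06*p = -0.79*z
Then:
No Solution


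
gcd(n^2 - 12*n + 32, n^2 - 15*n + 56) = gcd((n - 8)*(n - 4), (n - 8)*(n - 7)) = n - 8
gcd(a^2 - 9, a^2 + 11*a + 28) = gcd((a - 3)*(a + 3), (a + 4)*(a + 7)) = 1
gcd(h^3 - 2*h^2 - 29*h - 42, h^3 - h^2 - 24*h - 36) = h^2 + 5*h + 6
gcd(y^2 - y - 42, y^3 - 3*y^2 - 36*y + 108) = y + 6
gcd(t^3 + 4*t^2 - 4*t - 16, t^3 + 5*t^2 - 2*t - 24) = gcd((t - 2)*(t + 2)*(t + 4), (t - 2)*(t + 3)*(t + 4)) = t^2 + 2*t - 8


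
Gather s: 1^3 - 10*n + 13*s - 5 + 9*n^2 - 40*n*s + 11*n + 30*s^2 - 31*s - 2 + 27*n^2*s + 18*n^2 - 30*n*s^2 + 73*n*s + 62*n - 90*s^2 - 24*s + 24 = 27*n^2 + 63*n + s^2*(-30*n - 60) + s*(27*n^2 + 33*n - 42) + 18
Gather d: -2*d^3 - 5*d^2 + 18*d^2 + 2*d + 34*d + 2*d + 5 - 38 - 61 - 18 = -2*d^3 + 13*d^2 + 38*d - 112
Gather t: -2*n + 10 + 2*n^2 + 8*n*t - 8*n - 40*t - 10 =2*n^2 - 10*n + t*(8*n - 40)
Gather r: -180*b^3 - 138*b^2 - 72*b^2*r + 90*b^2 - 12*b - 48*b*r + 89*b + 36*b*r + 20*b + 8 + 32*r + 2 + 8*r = -180*b^3 - 48*b^2 + 97*b + r*(-72*b^2 - 12*b + 40) + 10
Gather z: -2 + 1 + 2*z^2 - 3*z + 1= 2*z^2 - 3*z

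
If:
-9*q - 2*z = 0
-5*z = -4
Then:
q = -8/45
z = 4/5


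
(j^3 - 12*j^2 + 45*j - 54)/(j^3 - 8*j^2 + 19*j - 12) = (j^2 - 9*j + 18)/(j^2 - 5*j + 4)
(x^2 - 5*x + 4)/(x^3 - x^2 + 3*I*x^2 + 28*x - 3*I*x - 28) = (x - 4)/(x^2 + 3*I*x + 28)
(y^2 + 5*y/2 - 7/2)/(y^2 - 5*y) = (2*y^2 + 5*y - 7)/(2*y*(y - 5))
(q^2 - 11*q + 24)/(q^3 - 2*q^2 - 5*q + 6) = (q - 8)/(q^2 + q - 2)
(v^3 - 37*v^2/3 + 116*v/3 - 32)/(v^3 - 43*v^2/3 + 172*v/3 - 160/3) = (v - 3)/(v - 5)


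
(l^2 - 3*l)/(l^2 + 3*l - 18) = l/(l + 6)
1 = 1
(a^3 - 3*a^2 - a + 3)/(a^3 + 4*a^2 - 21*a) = (a^2 - 1)/(a*(a + 7))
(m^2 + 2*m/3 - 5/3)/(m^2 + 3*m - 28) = (3*m^2 + 2*m - 5)/(3*(m^2 + 3*m - 28))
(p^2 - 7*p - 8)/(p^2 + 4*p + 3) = (p - 8)/(p + 3)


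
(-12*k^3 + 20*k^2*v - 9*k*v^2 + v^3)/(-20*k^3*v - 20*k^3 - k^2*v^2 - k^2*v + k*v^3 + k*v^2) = (12*k^3 - 20*k^2*v + 9*k*v^2 - v^3)/(k*(20*k^2*v + 20*k^2 + k*v^2 + k*v - v^3 - v^2))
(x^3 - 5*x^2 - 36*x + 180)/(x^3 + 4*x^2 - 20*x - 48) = (x^2 - 11*x + 30)/(x^2 - 2*x - 8)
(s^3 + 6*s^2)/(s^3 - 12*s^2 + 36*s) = s*(s + 6)/(s^2 - 12*s + 36)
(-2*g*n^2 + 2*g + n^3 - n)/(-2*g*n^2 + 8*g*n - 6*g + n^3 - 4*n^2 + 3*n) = (n + 1)/(n - 3)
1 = 1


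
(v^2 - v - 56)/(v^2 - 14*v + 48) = (v + 7)/(v - 6)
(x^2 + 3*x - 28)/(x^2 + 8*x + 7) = (x - 4)/(x + 1)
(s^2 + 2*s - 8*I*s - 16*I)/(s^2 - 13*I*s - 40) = (s + 2)/(s - 5*I)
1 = 1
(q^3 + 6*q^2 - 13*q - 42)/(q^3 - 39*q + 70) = (q^2 - q - 6)/(q^2 - 7*q + 10)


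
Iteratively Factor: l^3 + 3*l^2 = (l)*(l^2 + 3*l) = l^2*(l + 3)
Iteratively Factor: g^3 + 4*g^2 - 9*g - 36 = (g - 3)*(g^2 + 7*g + 12) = (g - 3)*(g + 3)*(g + 4)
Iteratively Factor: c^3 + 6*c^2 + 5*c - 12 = (c - 1)*(c^2 + 7*c + 12) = (c - 1)*(c + 3)*(c + 4)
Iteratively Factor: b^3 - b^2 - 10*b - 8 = (b + 1)*(b^2 - 2*b - 8) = (b - 4)*(b + 1)*(b + 2)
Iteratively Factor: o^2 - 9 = (o - 3)*(o + 3)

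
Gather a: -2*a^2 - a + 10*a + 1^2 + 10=-2*a^2 + 9*a + 11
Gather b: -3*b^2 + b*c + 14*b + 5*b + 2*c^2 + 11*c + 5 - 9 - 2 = -3*b^2 + b*(c + 19) + 2*c^2 + 11*c - 6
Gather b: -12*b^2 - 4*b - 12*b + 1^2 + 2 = -12*b^2 - 16*b + 3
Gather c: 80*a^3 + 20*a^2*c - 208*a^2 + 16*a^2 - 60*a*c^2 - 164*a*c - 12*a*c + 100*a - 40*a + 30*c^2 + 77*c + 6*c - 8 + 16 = 80*a^3 - 192*a^2 + 60*a + c^2*(30 - 60*a) + c*(20*a^2 - 176*a + 83) + 8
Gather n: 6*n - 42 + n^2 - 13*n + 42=n^2 - 7*n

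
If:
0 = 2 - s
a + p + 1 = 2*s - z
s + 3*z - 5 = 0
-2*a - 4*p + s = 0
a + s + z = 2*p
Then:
No Solution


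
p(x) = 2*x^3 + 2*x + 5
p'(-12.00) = 866.00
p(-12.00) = -3475.00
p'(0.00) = 2.00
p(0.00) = 5.00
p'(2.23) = 31.84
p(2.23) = 31.64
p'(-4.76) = 137.95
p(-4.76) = -220.22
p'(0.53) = 3.69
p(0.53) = 6.36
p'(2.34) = 34.85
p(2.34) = 35.31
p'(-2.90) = 52.46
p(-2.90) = -49.58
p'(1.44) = 14.44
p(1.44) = 13.85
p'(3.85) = 90.94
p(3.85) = 126.83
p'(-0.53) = 3.69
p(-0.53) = 3.64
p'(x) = 6*x^2 + 2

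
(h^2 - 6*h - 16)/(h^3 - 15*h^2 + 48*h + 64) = (h + 2)/(h^2 - 7*h - 8)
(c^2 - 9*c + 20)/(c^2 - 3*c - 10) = (c - 4)/(c + 2)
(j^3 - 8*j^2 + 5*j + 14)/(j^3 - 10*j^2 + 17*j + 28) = (j - 2)/(j - 4)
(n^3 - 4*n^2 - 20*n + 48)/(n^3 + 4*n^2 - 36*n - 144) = (n - 2)/(n + 6)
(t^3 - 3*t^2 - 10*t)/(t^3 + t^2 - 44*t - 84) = t*(t - 5)/(t^2 - t - 42)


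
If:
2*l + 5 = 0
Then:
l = -5/2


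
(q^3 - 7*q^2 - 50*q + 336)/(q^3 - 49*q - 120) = (q^2 + q - 42)/(q^2 + 8*q + 15)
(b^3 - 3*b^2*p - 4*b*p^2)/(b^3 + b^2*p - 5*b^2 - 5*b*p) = (b - 4*p)/(b - 5)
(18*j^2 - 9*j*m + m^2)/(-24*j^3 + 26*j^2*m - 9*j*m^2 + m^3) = (-6*j + m)/(8*j^2 - 6*j*m + m^2)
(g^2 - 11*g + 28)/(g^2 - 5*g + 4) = (g - 7)/(g - 1)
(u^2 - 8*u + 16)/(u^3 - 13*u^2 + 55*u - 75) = (u^2 - 8*u + 16)/(u^3 - 13*u^2 + 55*u - 75)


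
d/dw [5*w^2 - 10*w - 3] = 10*w - 10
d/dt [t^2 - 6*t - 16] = 2*t - 6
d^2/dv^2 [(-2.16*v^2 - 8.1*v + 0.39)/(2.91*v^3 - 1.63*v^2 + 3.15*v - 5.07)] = (-36.582192*v^6 - 411.54966*v^5 + 388.952928*v^4 - 392.4756*v^3 - 1299.290148*v^2 + 424.144188*v - 368.473716)/(24.642171*v^9 - 41.409009*v^8 + 103.218282*v^7 - 222.778918*v^6 + 256.022316*v^5 - 367.777404*v^4 + 411.851142*v^3 - 276.618186*v^2 + 242.911305*v - 130.323843)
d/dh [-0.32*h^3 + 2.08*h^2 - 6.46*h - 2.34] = -0.96*h^2 + 4.16*h - 6.46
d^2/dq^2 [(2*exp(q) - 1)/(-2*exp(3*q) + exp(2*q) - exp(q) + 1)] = (-32*exp(6*q) + 48*exp(5*q) - 8*exp(4*q) - 46*exp(3*q) + 27*exp(2*q) - 5*exp(q) - 1)*exp(q)/(8*exp(9*q) - 12*exp(8*q) + 18*exp(7*q) - 25*exp(6*q) + 21*exp(5*q) - 18*exp(4*q) + 13*exp(3*q) - 6*exp(2*q) + 3*exp(q) - 1)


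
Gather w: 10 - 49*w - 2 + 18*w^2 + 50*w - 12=18*w^2 + w - 4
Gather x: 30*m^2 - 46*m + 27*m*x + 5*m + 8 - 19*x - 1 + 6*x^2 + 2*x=30*m^2 - 41*m + 6*x^2 + x*(27*m - 17) + 7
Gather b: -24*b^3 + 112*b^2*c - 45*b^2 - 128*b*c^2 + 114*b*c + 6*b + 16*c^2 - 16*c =-24*b^3 + b^2*(112*c - 45) + b*(-128*c^2 + 114*c + 6) + 16*c^2 - 16*c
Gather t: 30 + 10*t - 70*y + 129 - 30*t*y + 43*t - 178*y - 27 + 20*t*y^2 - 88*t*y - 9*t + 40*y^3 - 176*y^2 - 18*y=t*(20*y^2 - 118*y + 44) + 40*y^3 - 176*y^2 - 266*y + 132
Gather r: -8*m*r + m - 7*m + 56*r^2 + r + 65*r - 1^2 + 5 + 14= -6*m + 56*r^2 + r*(66 - 8*m) + 18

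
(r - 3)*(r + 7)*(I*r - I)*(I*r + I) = -r^4 - 4*r^3 + 22*r^2 + 4*r - 21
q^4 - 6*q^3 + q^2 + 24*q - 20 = (q - 5)*(q - 2)*(q - 1)*(q + 2)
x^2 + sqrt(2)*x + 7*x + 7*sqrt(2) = (x + 7)*(x + sqrt(2))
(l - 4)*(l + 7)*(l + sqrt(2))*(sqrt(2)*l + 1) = sqrt(2)*l^4 + 3*l^3 + 3*sqrt(2)*l^3 - 27*sqrt(2)*l^2 + 9*l^2 - 84*l + 3*sqrt(2)*l - 28*sqrt(2)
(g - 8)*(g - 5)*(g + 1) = g^3 - 12*g^2 + 27*g + 40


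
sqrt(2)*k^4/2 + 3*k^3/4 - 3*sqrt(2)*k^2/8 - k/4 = k*(k/2 + sqrt(2)/2)*(k - sqrt(2)/2)*(sqrt(2)*k + 1/2)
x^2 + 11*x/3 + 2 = (x + 2/3)*(x + 3)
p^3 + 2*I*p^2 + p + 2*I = (p - I)*(p + I)*(p + 2*I)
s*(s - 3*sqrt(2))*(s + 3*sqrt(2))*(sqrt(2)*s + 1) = sqrt(2)*s^4 + s^3 - 18*sqrt(2)*s^2 - 18*s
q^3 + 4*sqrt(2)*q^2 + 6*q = q*(q + sqrt(2))*(q + 3*sqrt(2))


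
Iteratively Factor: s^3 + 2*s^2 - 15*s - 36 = (s - 4)*(s^2 + 6*s + 9) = (s - 4)*(s + 3)*(s + 3)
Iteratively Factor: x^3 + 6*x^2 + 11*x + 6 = (x + 1)*(x^2 + 5*x + 6) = (x + 1)*(x + 3)*(x + 2)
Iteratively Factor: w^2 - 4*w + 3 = (w - 3)*(w - 1)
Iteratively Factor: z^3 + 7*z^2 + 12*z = (z)*(z^2 + 7*z + 12) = z*(z + 4)*(z + 3)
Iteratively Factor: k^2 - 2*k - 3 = (k + 1)*(k - 3)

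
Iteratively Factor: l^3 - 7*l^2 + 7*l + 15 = (l - 5)*(l^2 - 2*l - 3) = (l - 5)*(l - 3)*(l + 1)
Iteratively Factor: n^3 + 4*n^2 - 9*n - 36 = (n - 3)*(n^2 + 7*n + 12) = (n - 3)*(n + 3)*(n + 4)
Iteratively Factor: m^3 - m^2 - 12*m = (m + 3)*(m^2 - 4*m) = (m - 4)*(m + 3)*(m)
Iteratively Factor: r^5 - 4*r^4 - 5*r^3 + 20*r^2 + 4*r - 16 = (r - 4)*(r^4 - 5*r^2 + 4) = (r - 4)*(r + 2)*(r^3 - 2*r^2 - r + 2) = (r - 4)*(r - 2)*(r + 2)*(r^2 - 1) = (r - 4)*(r - 2)*(r + 1)*(r + 2)*(r - 1)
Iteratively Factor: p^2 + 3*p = (p)*(p + 3)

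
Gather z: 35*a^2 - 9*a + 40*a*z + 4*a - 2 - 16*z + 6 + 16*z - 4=35*a^2 + 40*a*z - 5*a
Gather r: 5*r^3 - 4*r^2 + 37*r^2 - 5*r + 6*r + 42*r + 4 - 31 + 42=5*r^3 + 33*r^2 + 43*r + 15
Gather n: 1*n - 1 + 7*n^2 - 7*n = 7*n^2 - 6*n - 1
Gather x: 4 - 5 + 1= 0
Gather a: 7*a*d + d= 7*a*d + d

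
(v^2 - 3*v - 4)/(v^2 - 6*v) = (v^2 - 3*v - 4)/(v*(v - 6))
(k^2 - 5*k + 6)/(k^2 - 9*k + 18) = (k - 2)/(k - 6)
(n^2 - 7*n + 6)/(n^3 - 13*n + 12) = (n - 6)/(n^2 + n - 12)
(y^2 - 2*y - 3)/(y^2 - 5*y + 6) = (y + 1)/(y - 2)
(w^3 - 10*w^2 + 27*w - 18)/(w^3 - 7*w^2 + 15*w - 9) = (w - 6)/(w - 3)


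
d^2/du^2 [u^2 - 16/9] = 2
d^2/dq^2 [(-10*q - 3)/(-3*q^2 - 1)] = 18*(10*q^3 + 9*q^2 - 10*q - 1)/(27*q^6 + 27*q^4 + 9*q^2 + 1)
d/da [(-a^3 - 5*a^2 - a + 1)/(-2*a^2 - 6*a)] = (a^4 + 6*a^3 + 14*a^2 + 2*a + 3)/(2*a^2*(a^2 + 6*a + 9))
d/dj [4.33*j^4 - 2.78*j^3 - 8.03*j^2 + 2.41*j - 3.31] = 17.32*j^3 - 8.34*j^2 - 16.06*j + 2.41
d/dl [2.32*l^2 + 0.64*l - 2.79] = 4.64*l + 0.64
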